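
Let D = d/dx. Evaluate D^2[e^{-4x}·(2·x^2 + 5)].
4 \left(8 x^{2} - 8 x + 21\right) e^{- 4 x}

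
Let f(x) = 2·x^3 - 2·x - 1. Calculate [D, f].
6 x^{2} - 2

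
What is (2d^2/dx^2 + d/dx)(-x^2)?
- 2 x - 4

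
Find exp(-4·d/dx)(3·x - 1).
3 x - 13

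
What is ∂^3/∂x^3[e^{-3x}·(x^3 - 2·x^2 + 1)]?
3 \left(- 9 x^{3} + 45 x^{2} - 54 x + 5\right) e^{- 3 x}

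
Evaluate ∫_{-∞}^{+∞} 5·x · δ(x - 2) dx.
10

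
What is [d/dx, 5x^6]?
30 x^{5}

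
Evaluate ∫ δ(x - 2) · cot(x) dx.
\cot{\left(2 \right)}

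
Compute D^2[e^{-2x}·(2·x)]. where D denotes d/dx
8 \left(x - 1\right) e^{- 2 x}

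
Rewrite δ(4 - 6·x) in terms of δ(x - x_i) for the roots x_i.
\frac{\delta(x - 2/3)}{6}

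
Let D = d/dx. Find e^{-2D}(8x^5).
8 x^{5} - 80 x^{4} + 320 x^{3} - 640 x^{2} + 640 x - 256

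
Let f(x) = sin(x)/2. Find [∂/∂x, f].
\frac{\cos{\left(x \right)}}{2}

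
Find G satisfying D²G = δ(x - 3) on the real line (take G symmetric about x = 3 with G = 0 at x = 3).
\frac{|x - 3|}{2}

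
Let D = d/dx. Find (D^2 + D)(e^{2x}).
6 e^{2 x}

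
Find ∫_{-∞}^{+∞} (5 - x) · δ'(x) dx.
1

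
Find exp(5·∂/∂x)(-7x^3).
- 7 x^{3} - 105 x^{2} - 525 x - 875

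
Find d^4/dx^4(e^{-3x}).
81 e^{- 3 x}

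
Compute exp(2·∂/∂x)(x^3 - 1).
x^{3} + 6 x^{2} + 12 x + 7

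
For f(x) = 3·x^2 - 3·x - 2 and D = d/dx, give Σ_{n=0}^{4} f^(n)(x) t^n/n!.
3 t^{2} + 3 t \left(2 x - 1\right) + 3 x^{2} - 3 x - 2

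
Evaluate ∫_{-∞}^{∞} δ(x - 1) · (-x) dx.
-1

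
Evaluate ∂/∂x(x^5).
5 x^{4}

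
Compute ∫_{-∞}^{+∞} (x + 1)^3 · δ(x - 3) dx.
64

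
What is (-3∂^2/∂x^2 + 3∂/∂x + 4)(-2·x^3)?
2 x \left(- 4 x^{2} - 9 x + 18\right)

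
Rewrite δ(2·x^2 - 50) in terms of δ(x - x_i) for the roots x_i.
\frac{\delta(x - 5) + \delta(x + 5)}{20}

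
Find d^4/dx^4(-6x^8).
- 10080 x^{4}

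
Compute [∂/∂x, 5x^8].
40 x^{7}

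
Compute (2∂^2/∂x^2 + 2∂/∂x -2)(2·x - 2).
8 - 4 x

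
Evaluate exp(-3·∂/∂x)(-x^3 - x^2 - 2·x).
- x^{3} + 8 x^{2} - 23 x + 24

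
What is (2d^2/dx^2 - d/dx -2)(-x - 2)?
2 x + 5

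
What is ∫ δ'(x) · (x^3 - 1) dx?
0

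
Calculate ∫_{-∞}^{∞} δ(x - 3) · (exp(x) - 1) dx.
-1 + e^{3}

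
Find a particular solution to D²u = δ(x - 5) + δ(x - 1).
\frac{|x - 5|}{2} + \frac{|x - 1|}{2}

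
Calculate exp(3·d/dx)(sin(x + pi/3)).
\sin{\left(x + \frac{\pi}{3} + 3 \right)}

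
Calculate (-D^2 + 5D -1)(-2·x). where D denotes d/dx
2 x - 10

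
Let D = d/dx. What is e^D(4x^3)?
4 x^{3} + 12 x^{2} + 12 x + 4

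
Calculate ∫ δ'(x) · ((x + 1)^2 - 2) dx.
-2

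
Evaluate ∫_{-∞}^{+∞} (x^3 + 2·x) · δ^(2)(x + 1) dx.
-6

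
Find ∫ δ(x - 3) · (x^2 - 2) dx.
7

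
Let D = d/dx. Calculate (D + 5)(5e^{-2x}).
15 e^{- 2 x}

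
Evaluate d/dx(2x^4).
8 x^{3}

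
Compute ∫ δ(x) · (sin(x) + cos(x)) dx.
1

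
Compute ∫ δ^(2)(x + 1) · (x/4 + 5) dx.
0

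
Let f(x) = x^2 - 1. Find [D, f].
2 x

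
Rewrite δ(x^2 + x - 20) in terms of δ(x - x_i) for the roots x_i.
\frac{\delta(x - 4) + \delta(x + 5)}{9}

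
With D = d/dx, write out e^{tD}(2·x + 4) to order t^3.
2 t + 2 x + 4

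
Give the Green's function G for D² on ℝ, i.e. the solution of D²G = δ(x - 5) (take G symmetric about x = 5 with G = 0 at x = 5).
\frac{|x - 5|}{2}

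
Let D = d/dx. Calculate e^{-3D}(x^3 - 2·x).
x^{3} - 9 x^{2} + 25 x - 21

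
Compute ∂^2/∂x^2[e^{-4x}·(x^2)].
2 \left(8 x^{2} - 8 x + 1\right) e^{- 4 x}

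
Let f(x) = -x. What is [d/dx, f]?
-1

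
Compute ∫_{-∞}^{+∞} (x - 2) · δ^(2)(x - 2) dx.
0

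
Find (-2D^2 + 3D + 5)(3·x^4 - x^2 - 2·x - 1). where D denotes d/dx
15 x^{4} + 36 x^{3} - 77 x^{2} - 16 x - 7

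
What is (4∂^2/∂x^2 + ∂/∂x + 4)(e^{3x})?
43 e^{3 x}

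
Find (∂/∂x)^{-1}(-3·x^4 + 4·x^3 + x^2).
- \frac{3 x^{5}}{5} + x^{4} + \frac{x^{3}}{3}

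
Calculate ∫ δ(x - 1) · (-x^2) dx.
-1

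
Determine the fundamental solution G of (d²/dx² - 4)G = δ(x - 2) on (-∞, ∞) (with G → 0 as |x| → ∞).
-\frac{e^{-2|x - 2|}}{4}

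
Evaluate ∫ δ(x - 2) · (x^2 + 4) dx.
8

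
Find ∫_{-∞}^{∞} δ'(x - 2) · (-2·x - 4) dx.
2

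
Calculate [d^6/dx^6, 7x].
42\frac{d^{5}}{dx^{5}}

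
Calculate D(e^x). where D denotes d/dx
e^{x}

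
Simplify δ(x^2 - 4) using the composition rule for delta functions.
\frac{\delta(x + 2) + \delta(x - 2)}{4}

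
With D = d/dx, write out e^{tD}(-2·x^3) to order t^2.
2 x \left(- 3 t^{2} - 3 t x - x^{2}\right)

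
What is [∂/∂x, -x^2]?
- 2 x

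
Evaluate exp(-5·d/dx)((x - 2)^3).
x^{3} - 21 x^{2} + 147 x - 343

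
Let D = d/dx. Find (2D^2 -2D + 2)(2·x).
4 x - 4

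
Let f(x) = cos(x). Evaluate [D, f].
- \sin{\left(x \right)}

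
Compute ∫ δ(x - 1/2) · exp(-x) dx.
e^{- \frac{1}{2}}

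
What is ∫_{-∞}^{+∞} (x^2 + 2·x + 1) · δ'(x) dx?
-2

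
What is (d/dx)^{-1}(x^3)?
\frac{x^{4}}{4}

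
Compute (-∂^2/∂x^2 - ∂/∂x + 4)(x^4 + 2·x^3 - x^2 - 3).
4 x^{4} + 4 x^{3} - 22 x^{2} - 10 x - 10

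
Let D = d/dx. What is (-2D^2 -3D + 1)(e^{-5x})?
- 34 e^{- 5 x}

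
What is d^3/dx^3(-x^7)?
- 210 x^{4}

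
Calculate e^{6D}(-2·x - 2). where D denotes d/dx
- 2 x - 14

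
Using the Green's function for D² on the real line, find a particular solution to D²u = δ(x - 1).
\frac{|x - 1|}{2}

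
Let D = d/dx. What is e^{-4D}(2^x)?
2^{x - 4}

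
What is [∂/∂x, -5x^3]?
- 15 x^{2}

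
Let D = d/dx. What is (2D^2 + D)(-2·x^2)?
- 4 x - 8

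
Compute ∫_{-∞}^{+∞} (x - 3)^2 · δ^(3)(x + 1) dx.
0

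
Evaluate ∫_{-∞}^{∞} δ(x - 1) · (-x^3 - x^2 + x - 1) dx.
-2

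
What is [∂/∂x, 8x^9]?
72 x^{8}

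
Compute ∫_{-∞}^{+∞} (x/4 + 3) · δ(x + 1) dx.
\frac{11}{4}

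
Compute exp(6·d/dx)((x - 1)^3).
x^{3} + 15 x^{2} + 75 x + 125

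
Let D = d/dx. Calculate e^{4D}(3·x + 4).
3 x + 16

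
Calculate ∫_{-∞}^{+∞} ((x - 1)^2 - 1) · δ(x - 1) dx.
-1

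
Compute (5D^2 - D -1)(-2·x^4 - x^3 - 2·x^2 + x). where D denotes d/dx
2 x^{4} + 9 x^{3} - 115 x^{2} - 27 x - 21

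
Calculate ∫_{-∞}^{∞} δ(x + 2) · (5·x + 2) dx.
-8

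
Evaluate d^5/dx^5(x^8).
6720 x^{3}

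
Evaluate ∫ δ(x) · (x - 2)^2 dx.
4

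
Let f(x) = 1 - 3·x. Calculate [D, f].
-3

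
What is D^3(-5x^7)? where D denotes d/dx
- 1050 x^{4}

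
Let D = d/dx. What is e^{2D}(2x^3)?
2 x^{3} + 12 x^{2} + 24 x + 16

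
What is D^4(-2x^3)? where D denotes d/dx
0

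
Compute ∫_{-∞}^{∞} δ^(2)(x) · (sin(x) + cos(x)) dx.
-1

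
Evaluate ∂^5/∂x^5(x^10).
30240 x^{5}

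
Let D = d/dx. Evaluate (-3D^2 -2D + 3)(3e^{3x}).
- 90 e^{3 x}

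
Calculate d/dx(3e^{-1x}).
- 3 e^{- x}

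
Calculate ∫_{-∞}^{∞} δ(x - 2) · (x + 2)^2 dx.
16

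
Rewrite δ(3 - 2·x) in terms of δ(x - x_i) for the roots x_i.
\frac{\delta(x - 3/2)}{2}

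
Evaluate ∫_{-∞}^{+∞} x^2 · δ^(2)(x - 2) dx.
2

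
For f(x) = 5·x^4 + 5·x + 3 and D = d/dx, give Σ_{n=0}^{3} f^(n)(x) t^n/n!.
20 t^{3} x + 30 t^{2} x^{2} + 5 t \left(4 x^{3} + 1\right) + 5 x^{4} + 5 x + 3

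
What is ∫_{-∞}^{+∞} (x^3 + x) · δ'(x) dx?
-1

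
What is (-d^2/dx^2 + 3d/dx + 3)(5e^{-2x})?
- 35 e^{- 2 x}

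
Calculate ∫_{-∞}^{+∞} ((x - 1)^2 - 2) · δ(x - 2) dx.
-1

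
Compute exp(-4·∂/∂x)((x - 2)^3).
x^{3} - 18 x^{2} + 108 x - 216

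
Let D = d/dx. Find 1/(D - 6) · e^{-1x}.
- \frac{e^{- x}}{7}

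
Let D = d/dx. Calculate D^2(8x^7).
336 x^{5}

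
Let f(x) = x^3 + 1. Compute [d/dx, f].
3 x^{2}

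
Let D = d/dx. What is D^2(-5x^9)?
- 360 x^{7}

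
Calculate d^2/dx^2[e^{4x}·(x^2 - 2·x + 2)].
\left(16 x^{2} - 16 x + 18\right) e^{4 x}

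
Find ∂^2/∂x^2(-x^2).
-2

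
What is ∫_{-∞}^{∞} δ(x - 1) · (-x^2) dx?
-1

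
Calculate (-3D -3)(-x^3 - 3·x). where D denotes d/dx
3 x^{3} + 9 x^{2} + 9 x + 9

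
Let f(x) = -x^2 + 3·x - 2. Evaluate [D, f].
3 - 2 x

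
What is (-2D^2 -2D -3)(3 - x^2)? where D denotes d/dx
3 x^{2} + 4 x - 5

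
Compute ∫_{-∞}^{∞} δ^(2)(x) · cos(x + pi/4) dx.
- \frac{\sqrt{2}}{2}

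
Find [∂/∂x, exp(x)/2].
\frac{e^{x}}{2}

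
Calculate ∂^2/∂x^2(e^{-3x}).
9 e^{- 3 x}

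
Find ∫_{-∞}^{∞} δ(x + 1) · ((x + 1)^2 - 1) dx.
-1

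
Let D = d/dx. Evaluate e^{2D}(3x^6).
3 x^{6} + 36 x^{5} + 180 x^{4} + 480 x^{3} + 720 x^{2} + 576 x + 192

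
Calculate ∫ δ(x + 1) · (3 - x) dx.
4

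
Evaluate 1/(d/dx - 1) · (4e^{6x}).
\frac{4 e^{6 x}}{5}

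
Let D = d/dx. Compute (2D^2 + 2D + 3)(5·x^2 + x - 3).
15 x^{2} + 23 x + 13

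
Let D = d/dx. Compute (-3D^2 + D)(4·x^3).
12 x \left(x - 6\right)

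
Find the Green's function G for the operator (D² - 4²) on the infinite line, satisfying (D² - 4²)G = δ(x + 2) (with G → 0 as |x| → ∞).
-\frac{e^{-4|x + 2|}}{8}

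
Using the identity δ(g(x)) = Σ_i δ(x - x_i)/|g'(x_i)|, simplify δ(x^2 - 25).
\frac{\delta(x - 5) + \delta(x + 5)}{10}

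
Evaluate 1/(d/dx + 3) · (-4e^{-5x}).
2 e^{- 5 x}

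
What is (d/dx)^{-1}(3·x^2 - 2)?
x^{3} - 2 x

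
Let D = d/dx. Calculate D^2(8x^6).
240 x^{4}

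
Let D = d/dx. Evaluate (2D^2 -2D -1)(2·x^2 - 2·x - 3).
- 2 x^{2} - 6 x + 15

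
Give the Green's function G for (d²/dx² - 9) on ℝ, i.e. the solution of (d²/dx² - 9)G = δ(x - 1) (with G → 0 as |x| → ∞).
-\frac{e^{-3|x - 1|}}{6}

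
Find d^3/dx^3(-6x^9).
- 3024 x^{6}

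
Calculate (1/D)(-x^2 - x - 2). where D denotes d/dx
- \frac{x^{3}}{3} - \frac{x^{2}}{2} - 2 x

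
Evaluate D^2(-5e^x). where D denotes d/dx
- 5 e^{x}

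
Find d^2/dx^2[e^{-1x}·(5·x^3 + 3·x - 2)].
\left(5 x^{3} - 30 x^{2} + 33 x - 8\right) e^{- x}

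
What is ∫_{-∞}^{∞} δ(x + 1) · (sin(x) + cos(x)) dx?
- \sin{\left(1 \right)} + \cos{\left(1 \right)}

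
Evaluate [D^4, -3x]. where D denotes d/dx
-12D^{3}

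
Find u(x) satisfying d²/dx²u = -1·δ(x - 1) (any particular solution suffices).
-\frac{|x - 1|}{2}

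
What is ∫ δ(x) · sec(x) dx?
1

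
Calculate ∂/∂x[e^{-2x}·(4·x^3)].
x^{2} \left(12 - 8 x\right) e^{- 2 x}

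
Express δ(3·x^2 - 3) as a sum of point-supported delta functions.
\frac{\delta(x - 1) + \delta(x + 1)}{6}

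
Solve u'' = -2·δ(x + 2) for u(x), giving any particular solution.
-|x + 2|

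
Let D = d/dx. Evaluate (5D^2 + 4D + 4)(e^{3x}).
61 e^{3 x}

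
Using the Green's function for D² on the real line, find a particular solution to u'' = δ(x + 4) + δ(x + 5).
\frac{|x + 4|}{2} + \frac{|x + 5|}{2}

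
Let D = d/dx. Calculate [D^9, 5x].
45D^{8}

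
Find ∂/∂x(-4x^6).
- 24 x^{5}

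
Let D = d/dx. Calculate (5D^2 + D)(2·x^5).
10 x^{3} \left(x + 20\right)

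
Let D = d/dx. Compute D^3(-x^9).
- 504 x^{6}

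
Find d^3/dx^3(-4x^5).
- 240 x^{2}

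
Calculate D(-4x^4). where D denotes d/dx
- 16 x^{3}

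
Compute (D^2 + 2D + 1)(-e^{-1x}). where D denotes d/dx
0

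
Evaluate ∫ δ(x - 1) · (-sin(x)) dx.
- \sin{\left(1 \right)}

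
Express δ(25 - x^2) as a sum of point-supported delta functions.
\frac{\delta(x - 5) + \delta(x + 5)}{10}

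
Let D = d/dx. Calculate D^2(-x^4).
- 12 x^{2}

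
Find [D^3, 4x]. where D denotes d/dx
12D^{2}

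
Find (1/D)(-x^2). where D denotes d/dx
- \frac{x^{3}}{3}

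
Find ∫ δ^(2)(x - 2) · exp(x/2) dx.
\frac{e}{4}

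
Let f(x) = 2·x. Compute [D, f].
2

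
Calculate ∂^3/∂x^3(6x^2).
0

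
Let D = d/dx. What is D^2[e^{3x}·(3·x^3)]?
9 x \left(3 x^{2} + 6 x + 2\right) e^{3 x}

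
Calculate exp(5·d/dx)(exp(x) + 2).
e^{x + 5} + 2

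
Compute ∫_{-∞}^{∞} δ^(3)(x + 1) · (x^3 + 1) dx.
-6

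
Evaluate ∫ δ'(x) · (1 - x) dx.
1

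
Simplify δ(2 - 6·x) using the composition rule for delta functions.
\frac{\delta(x - 1/3)}{6}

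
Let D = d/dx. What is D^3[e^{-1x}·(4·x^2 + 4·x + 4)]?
4 \left(- x^{2} + 5 x - 4\right) e^{- x}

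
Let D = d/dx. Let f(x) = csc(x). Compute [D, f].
- \cot{\left(x \right)} \csc{\left(x \right)}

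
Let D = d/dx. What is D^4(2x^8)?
3360 x^{4}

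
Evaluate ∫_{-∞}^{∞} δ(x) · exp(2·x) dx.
1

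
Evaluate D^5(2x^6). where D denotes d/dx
1440 x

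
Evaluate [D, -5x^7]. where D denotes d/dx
- 35 x^{6}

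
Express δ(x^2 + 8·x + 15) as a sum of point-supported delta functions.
\frac{\delta(x + 5) + \delta(x + 3)}{2}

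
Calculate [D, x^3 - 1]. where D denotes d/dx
3 x^{2}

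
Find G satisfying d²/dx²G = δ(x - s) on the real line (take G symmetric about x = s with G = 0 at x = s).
\frac{|x - s|}{2}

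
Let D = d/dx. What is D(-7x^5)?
- 35 x^{4}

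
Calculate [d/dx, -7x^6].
- 42 x^{5}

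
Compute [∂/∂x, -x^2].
- 2 x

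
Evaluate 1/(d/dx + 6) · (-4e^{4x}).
- \frac{2 e^{4 x}}{5}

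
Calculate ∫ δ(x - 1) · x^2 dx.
1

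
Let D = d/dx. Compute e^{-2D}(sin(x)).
\sin{\left(x - 2 \right)}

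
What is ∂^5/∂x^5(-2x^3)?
0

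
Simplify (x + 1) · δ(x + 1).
0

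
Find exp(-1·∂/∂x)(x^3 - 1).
x^{3} - 3 x^{2} + 3 x - 2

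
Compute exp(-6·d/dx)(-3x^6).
- 3 x^{6} + 108 x^{5} - 1620 x^{4} + 12960 x^{3} - 58320 x^{2} + 139968 x - 139968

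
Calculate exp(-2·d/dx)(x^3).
x^{3} - 6 x^{2} + 12 x - 8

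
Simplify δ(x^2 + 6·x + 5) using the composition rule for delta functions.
\frac{\delta(x + 1) + \delta(x + 5)}{4}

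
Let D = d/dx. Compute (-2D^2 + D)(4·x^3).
12 x \left(x - 4\right)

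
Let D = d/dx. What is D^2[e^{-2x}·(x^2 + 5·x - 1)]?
2 \left(2 x^{2} + 6 x - 11\right) e^{- 2 x}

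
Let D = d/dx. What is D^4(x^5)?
120 x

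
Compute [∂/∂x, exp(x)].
e^{x}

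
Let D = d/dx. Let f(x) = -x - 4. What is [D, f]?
-1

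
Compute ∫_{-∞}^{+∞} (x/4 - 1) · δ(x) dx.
-1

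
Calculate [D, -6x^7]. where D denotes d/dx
- 42 x^{6}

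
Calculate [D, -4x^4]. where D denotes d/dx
- 16 x^{3}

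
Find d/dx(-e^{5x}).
- 5 e^{5 x}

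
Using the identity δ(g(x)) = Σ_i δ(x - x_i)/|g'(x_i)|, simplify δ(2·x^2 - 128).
\frac{\delta(x - 8) + \delta(x + 8)}{32}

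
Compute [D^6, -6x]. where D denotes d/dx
-36D^{5}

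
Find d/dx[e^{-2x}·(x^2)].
2 x \left(1 - x\right) e^{- 2 x}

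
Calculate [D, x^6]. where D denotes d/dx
6 x^{5}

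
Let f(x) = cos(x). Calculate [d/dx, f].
- \sin{\left(x \right)}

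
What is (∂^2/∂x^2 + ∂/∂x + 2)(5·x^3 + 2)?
10 x^{3} + 15 x^{2} + 30 x + 4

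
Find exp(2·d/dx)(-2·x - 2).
- 2 x - 6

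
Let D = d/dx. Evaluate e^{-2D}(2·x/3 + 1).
\frac{2 x}{3} - \frac{1}{3}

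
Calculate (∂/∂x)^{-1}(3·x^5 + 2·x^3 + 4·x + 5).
\frac{x^{6}}{2} + \frac{x^{4}}{2} + 2 x^{2} + 5 x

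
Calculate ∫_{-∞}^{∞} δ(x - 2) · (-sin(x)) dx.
- \sin{\left(2 \right)}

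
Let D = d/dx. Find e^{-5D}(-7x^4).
- 7 x^{4} + 140 x^{3} - 1050 x^{2} + 3500 x - 4375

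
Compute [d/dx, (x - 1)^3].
3 \left(x - 1\right)^{2}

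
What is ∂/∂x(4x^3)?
12 x^{2}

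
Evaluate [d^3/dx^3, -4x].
-12\frac{d^{2}}{dx^{2}}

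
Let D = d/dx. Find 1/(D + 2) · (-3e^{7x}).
- \frac{e^{7 x}}{3}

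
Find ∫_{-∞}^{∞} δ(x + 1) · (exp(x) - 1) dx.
-1 + e^{-1}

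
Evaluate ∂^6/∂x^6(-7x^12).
- 4656960 x^{6}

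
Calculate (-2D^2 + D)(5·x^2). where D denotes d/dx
10 x - 20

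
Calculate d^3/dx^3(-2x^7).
- 420 x^{4}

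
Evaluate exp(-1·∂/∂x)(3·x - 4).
3 x - 7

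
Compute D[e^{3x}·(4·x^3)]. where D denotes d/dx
12 x^{2} \left(x + 1\right) e^{3 x}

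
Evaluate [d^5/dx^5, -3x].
-15\frac{d^{4}}{dx^{4}}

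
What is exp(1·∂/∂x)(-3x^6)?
- 3 x^{6} - 18 x^{5} - 45 x^{4} - 60 x^{3} - 45 x^{2} - 18 x - 3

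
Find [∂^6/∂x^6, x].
6\frac{d^{5}}{dx^{5}}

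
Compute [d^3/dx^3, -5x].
-15\frac{d^{2}}{dx^{2}}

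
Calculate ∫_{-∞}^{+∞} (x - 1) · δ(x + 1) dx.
-2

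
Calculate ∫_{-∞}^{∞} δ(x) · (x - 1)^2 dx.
1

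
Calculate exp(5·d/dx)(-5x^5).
- 5 x^{5} - 125 x^{4} - 1250 x^{3} - 6250 x^{2} - 15625 x - 15625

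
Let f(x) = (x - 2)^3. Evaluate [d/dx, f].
3 \left(x - 2\right)^{2}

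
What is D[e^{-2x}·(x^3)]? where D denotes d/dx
x^{2} \left(3 - 2 x\right) e^{- 2 x}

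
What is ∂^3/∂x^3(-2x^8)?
- 672 x^{5}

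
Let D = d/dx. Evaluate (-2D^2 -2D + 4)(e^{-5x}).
- 36 e^{- 5 x}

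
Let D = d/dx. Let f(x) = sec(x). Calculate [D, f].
\tan{\left(x \right)} \sec{\left(x \right)}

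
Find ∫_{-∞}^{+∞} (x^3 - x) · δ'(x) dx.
1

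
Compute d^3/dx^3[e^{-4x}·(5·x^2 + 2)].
8 \left(- 40 x^{2} + 60 x - 31\right) e^{- 4 x}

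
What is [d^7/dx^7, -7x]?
-49\frac{d^{6}}{dx^{6}}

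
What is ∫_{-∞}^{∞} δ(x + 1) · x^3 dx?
-1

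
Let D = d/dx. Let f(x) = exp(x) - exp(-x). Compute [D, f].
2 \cosh{\left(x \right)}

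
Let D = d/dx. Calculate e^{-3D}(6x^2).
6 x^{2} - 36 x + 54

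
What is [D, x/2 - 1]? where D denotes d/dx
\frac{1}{2}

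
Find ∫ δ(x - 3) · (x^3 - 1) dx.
26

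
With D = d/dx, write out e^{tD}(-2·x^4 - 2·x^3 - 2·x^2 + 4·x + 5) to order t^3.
t^{3} \left(- 8 x - 2\right) + t^{2} \left(- 12 x^{2} - 6 x - 2\right) - 2 t \left(4 x^{3} + 3 x^{2} + 2 x - 2\right) - 2 x^{4} - 2 x^{3} - 2 x^{2} + 4 x + 5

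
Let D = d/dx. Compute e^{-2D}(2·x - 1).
2 x - 5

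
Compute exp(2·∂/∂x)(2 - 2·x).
- 2 x - 2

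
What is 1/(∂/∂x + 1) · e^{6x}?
\frac{e^{6 x}}{7}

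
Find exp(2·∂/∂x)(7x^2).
7 x^{2} + 28 x + 28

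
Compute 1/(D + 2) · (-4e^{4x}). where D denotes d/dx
- \frac{2 e^{4 x}}{3}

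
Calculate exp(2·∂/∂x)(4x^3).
4 x^{3} + 24 x^{2} + 48 x + 32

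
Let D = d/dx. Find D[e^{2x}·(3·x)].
\left(6 x + 3\right) e^{2 x}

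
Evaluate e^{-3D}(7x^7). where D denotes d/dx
7 x^{7} - 147 x^{6} + 1323 x^{5} - 6615 x^{4} + 19845 x^{3} - 35721 x^{2} + 35721 x - 15309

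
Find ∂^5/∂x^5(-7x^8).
- 47040 x^{3}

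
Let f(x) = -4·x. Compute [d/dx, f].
-4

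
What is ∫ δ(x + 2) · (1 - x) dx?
3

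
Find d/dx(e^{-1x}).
- e^{- x}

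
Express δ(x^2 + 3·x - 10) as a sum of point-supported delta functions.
\frac{\delta(x - 2) + \delta(x + 5)}{7}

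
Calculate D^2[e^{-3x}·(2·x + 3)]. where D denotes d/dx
3 \left(6 x + 5\right) e^{- 3 x}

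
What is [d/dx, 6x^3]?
18 x^{2}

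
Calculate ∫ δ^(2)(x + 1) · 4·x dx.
0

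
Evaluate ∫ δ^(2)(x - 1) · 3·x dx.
0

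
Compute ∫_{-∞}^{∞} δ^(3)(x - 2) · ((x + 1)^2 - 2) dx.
0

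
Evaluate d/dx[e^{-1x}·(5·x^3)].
5 x^{2} \left(3 - x\right) e^{- x}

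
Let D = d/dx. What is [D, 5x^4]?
20 x^{3}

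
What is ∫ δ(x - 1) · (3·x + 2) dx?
5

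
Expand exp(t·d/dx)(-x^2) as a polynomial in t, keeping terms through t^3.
- t^{2} - 2 t x - x^{2}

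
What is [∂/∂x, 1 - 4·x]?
-4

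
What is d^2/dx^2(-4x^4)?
- 48 x^{2}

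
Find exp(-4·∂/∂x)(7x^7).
7 x^{7} - 196 x^{6} + 2352 x^{5} - 15680 x^{4} + 62720 x^{3} - 150528 x^{2} + 200704 x - 114688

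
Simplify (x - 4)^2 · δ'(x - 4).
0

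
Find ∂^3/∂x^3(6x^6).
720 x^{3}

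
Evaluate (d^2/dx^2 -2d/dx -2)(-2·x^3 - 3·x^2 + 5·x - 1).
4 x^{3} + 18 x^{2} - 10 x - 14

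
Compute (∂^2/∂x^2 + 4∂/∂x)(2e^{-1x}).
- 6 e^{- x}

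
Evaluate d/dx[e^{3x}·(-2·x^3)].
6 x^{2} \left(- x - 1\right) e^{3 x}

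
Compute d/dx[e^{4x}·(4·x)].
\left(16 x + 4\right) e^{4 x}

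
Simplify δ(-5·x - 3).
\frac{\delta(x + 3/5)}{5}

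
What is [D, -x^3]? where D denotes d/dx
- 3 x^{2}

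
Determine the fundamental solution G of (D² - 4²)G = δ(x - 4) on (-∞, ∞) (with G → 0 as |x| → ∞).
-\frac{e^{-4|x - 4|}}{8}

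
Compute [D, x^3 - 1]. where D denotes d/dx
3 x^{2}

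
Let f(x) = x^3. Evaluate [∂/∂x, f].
3 x^{2}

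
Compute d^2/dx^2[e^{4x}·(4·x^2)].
\left(64 x^{2} + 64 x + 8\right) e^{4 x}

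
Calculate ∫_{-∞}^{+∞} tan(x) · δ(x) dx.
0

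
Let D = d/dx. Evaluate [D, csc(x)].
- \cot{\left(x \right)} \csc{\left(x \right)}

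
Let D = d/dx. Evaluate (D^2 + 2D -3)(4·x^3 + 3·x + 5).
- 12 x^{3} + 24 x^{2} + 15 x - 9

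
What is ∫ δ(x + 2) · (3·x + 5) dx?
-1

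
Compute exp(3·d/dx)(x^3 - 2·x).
x^{3} + 9 x^{2} + 25 x + 21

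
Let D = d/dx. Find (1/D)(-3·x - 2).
- \frac{3 x^{2}}{2} - 2 x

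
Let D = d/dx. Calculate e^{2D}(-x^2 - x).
- x^{2} - 5 x - 6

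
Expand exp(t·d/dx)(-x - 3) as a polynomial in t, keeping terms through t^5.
- t - x - 3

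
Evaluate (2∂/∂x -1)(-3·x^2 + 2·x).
3 x^{2} - 14 x + 4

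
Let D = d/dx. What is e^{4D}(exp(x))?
e^{x + 4}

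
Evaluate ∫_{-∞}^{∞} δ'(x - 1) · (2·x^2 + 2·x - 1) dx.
-6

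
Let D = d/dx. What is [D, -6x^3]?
- 18 x^{2}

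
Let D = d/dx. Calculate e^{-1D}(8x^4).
8 x^{4} - 32 x^{3} + 48 x^{2} - 32 x + 8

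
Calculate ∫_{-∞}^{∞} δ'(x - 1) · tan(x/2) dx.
- \frac{1}{2} - \frac{\tan^{2}{\left(\frac{1}{2} \right)}}{2}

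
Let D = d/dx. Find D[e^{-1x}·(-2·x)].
2 \left(x - 1\right) e^{- x}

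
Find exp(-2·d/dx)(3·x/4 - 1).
\frac{3 x}{4} - \frac{5}{2}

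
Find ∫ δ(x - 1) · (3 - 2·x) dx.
1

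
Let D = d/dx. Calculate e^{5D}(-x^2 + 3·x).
- x^{2} - 7 x - 10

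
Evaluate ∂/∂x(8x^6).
48 x^{5}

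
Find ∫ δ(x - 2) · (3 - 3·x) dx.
-3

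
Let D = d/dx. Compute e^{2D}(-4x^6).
- 4 x^{6} - 48 x^{5} - 240 x^{4} - 640 x^{3} - 960 x^{2} - 768 x - 256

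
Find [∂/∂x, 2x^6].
12 x^{5}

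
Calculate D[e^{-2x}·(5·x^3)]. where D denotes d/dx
x^{2} \left(15 - 10 x\right) e^{- 2 x}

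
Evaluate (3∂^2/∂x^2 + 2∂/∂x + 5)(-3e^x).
- 30 e^{x}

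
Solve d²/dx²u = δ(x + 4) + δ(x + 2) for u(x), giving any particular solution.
\frac{|x + 4|}{2} + \frac{|x + 2|}{2}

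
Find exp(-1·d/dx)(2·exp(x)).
2 e^{x - 1}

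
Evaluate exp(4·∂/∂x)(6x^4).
6 x^{4} + 96 x^{3} + 576 x^{2} + 1536 x + 1536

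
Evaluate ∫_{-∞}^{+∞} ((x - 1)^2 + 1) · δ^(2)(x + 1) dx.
2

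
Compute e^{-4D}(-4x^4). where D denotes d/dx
- 4 x^{4} + 64 x^{3} - 384 x^{2} + 1024 x - 1024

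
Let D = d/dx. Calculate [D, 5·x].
5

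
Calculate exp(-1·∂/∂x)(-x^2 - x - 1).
- x^{2} + x - 1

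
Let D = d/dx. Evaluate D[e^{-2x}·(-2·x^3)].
x^{2} \left(4 x - 6\right) e^{- 2 x}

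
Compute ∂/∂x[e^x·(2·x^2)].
2 x \left(x + 2\right) e^{x}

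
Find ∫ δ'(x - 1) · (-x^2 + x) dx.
1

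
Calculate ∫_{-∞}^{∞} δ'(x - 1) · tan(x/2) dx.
- \frac{1}{2} - \frac{\tan^{2}{\left(\frac{1}{2} \right)}}{2}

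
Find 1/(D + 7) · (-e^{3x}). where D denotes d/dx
- \frac{e^{3 x}}{10}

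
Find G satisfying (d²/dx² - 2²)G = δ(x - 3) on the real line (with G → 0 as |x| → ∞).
-\frac{e^{-2|x - 3|}}{4}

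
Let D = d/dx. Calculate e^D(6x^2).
6 x^{2} + 12 x + 6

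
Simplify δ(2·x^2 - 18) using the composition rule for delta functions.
\frac{\delta(x - 3) + \delta(x + 3)}{12}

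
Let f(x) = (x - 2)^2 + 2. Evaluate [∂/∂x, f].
2 x - 4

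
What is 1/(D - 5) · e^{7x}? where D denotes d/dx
\frac{e^{7 x}}{2}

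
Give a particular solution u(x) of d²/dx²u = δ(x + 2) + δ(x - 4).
\frac{|x + 2|}{2} + \frac{|x - 4|}{2}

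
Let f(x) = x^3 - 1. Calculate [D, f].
3 x^{2}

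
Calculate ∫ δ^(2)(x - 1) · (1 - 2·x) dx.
0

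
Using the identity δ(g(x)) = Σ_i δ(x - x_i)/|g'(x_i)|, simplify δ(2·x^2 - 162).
\frac{\delta(x - 9) + \delta(x + 9)}{36}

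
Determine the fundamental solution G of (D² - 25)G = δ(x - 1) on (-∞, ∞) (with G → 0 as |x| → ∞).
-\frac{e^{-5|x - 1|}}{10}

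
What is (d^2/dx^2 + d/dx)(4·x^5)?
20 x^{3} \left(x + 4\right)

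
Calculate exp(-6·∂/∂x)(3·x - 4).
3 x - 22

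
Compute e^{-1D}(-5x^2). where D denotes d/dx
- 5 x^{2} + 10 x - 5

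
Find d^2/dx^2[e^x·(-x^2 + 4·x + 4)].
\left(10 - x^{2}\right) e^{x}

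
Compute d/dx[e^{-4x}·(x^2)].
2 x \left(1 - 2 x\right) e^{- 4 x}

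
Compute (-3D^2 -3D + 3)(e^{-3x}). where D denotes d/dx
- 15 e^{- 3 x}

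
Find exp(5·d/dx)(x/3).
\frac{x}{3} + \frac{5}{3}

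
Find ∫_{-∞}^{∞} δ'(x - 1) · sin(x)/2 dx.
- \frac{\cos{\left(1 \right)}}{2}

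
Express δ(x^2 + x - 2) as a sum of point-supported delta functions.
\frac{\delta(x + 2) + \delta(x - 1)}{3}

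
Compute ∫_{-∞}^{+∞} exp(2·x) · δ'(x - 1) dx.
- 2 e^{2}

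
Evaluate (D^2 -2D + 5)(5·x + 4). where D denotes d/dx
25 x + 10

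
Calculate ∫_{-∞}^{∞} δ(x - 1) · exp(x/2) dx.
e^{\frac{1}{2}}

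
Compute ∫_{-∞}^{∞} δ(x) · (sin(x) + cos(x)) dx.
1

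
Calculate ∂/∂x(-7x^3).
- 21 x^{2}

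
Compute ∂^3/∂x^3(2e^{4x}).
128 e^{4 x}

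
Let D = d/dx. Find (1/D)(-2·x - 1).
- x^{2} - x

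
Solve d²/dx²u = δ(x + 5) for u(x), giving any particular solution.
\frac{|x + 5|}{2}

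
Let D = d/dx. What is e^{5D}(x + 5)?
x + 10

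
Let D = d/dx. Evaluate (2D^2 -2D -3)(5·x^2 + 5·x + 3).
- 15 x^{2} - 35 x + 1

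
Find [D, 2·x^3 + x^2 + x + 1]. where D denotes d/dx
6 x^{2} + 2 x + 1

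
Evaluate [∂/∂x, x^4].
4 x^{3}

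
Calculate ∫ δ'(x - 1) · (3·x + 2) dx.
-3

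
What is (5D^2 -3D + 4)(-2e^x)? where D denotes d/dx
- 12 e^{x}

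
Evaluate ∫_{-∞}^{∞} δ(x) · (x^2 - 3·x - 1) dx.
-1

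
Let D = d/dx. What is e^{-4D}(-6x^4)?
- 6 x^{4} + 96 x^{3} - 576 x^{2} + 1536 x - 1536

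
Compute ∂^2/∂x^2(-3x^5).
- 60 x^{3}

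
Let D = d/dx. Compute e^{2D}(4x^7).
4 x^{7} + 56 x^{6} + 336 x^{5} + 1120 x^{4} + 2240 x^{3} + 2688 x^{2} + 1792 x + 512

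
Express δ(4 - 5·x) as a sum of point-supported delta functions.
\frac{\delta(x - 4/5)}{5}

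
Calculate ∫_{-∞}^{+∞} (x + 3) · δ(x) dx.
3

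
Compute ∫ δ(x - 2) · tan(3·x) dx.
\tan{\left(6 \right)}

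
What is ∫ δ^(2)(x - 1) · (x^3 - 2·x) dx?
6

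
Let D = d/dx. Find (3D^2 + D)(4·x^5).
20 x^{3} \left(x + 12\right)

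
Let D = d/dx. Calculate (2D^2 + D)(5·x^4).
20 x^{2} \left(x + 6\right)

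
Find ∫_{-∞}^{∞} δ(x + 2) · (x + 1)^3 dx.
-1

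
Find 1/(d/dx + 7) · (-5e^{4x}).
- \frac{5 e^{4 x}}{11}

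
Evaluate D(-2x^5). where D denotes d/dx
- 10 x^{4}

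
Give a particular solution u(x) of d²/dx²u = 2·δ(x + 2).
|x + 2|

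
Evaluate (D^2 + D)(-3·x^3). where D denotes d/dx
9 x \left(- x - 2\right)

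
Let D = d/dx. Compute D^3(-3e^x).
- 3 e^{x}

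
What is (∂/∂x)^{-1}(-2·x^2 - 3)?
- \frac{2 x^{3}}{3} - 3 x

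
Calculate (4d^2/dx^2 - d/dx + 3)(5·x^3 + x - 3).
15 x^{3} - 15 x^{2} + 123 x - 10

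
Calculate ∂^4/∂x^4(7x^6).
2520 x^{2}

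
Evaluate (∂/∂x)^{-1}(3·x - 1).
\frac{3 x^{2}}{2} - x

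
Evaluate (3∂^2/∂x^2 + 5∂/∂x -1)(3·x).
15 - 3 x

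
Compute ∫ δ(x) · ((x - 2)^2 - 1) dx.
3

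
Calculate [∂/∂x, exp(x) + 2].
e^{x}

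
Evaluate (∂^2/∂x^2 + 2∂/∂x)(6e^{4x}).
144 e^{4 x}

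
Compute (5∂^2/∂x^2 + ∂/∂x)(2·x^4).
8 x^{2} \left(x + 15\right)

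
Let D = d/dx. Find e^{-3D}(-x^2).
- x^{2} + 6 x - 9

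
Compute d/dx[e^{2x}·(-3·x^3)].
x^{2} \left(- 6 x - 9\right) e^{2 x}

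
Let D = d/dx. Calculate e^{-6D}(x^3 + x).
x^{3} - 18 x^{2} + 109 x - 222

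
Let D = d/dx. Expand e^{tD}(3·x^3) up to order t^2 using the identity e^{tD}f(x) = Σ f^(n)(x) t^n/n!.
3 x \left(3 t^{2} + 3 t x + x^{2}\right)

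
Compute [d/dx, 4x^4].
16 x^{3}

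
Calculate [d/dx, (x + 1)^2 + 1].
2 x + 2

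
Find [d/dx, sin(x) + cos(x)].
- \sin{\left(x \right)} + \cos{\left(x \right)}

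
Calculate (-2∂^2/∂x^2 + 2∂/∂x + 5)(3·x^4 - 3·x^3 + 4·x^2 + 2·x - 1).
15 x^{4} + 9 x^{3} - 70 x^{2} + 62 x - 17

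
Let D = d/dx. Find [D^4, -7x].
-28D^{3}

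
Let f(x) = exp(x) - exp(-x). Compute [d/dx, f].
2 \cosh{\left(x \right)}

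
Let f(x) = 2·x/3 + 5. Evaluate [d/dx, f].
\frac{2}{3}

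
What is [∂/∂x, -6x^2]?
- 12 x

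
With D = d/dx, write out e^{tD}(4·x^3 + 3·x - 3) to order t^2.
12 t^{2} x + 3 t \left(4 x^{2} + 1\right) + 4 x^{3} + 3 x - 3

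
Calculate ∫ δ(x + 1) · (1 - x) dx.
2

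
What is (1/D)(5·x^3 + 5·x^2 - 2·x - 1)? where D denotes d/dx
\frac{5 x^{4}}{4} + \frac{5 x^{3}}{3} - x^{2} - x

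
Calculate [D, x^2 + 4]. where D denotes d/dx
2 x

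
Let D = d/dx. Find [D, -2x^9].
- 18 x^{8}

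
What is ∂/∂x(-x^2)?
- 2 x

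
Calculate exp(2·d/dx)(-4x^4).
- 4 x^{4} - 32 x^{3} - 96 x^{2} - 128 x - 64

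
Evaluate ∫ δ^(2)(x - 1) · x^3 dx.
6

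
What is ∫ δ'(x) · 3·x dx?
-3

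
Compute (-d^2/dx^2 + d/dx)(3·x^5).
15 x^{3} \left(x - 4\right)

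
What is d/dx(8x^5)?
40 x^{4}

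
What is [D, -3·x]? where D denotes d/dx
-3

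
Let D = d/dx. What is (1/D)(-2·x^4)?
- \frac{2 x^{5}}{5}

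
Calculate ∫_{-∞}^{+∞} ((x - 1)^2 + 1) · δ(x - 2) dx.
2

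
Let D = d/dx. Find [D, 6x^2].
12 x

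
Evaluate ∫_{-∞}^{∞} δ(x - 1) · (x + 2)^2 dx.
9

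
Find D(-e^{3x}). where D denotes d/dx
- 3 e^{3 x}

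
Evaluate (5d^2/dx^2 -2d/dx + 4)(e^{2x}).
20 e^{2 x}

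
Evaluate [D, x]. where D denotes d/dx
1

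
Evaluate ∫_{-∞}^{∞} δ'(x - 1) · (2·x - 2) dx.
-2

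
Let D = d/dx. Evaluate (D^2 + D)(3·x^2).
6 x + 6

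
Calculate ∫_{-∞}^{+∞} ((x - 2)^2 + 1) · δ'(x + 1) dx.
6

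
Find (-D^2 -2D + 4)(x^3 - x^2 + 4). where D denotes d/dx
4 x^{3} - 10 x^{2} - 2 x + 18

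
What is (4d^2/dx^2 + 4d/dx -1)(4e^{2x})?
92 e^{2 x}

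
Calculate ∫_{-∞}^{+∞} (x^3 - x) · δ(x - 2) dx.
6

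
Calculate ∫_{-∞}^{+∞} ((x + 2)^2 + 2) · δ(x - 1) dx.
11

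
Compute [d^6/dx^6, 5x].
30\frac{d^{5}}{dx^{5}}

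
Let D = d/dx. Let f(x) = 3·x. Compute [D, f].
3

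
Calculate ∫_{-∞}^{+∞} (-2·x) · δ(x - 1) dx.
-2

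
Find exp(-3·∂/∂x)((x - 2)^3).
x^{3} - 15 x^{2} + 75 x - 125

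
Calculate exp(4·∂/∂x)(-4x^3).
- 4 x^{3} - 48 x^{2} - 192 x - 256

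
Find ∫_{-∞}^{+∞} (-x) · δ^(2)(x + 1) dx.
0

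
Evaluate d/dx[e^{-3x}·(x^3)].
3 x^{2} \left(1 - x\right) e^{- 3 x}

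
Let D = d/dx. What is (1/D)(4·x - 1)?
2 x^{2} - x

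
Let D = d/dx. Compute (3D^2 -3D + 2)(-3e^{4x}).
- 114 e^{4 x}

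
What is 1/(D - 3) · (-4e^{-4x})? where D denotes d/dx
\frac{4 e^{- 4 x}}{7}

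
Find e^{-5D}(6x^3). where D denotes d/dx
6 x^{3} - 90 x^{2} + 450 x - 750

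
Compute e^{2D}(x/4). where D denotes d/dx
\frac{x}{4} + \frac{1}{2}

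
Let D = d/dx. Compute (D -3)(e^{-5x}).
- 8 e^{- 5 x}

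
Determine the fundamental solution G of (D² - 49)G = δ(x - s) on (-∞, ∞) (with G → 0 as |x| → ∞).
-\frac{e^{-7|x-s|}}{14}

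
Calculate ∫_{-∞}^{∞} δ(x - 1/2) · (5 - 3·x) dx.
\frac{7}{2}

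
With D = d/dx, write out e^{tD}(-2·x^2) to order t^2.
- 2 t^{2} - 4 t x - 2 x^{2}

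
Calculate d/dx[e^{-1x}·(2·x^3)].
2 x^{2} \left(3 - x\right) e^{- x}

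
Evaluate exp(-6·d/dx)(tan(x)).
\tan{\left(x - 6 \right)}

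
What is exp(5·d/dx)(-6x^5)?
- 6 x^{5} - 150 x^{4} - 1500 x^{3} - 7500 x^{2} - 18750 x - 18750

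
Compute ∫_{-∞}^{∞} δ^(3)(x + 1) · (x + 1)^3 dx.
-6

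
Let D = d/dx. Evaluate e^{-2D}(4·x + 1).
4 x - 7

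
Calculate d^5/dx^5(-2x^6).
- 1440 x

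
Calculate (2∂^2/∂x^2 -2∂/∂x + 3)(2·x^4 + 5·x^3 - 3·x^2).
6 x^{4} - x^{3} + 9 x^{2} + 72 x - 12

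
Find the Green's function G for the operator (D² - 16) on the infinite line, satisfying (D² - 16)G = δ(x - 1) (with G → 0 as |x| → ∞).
-\frac{e^{-4|x - 1|}}{8}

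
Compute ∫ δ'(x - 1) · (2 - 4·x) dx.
4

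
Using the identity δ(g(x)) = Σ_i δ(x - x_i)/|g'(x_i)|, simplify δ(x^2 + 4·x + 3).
\frac{\delta(x + 3) + \delta(x + 1)}{2}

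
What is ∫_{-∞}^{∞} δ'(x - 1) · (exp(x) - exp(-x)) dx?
- 2 \cosh{\left(1 \right)}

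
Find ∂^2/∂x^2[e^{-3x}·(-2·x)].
6 \left(2 - 3 x\right) e^{- 3 x}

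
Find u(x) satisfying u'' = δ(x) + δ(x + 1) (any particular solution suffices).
\frac{|x|}{2} + \frac{|x + 1|}{2}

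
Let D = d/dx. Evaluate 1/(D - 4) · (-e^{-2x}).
\frac{e^{- 2 x}}{6}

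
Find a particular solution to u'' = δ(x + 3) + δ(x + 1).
\frac{|x + 3|}{2} + \frac{|x + 1|}{2}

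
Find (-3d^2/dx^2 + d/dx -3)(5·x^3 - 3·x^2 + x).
- 15 x^{3} + 24 x^{2} - 99 x + 19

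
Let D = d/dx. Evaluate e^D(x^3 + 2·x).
x^{3} + 3 x^{2} + 5 x + 3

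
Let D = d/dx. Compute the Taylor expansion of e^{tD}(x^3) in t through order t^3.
t^{3} + 3 t^{2} x + 3 t x^{2} + x^{3}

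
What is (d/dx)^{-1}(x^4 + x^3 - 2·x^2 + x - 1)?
\frac{x^{5}}{5} + \frac{x^{4}}{4} - \frac{2 x^{3}}{3} + \frac{x^{2}}{2} - x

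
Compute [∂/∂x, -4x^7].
- 28 x^{6}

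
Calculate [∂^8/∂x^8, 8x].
64\frac{d^{7}}{dx^{7}}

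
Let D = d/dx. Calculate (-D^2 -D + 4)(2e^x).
4 e^{x}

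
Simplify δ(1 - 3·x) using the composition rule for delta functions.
\frac{\delta(x - 1/3)}{3}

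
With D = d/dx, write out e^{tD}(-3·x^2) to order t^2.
- 3 t^{2} - 6 t x - 3 x^{2}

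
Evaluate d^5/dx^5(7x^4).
0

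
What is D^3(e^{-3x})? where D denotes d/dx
- 27 e^{- 3 x}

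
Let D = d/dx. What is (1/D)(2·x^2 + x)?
\frac{2 x^{3}}{3} + \frac{x^{2}}{2}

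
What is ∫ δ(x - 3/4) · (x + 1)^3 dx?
\frac{343}{64}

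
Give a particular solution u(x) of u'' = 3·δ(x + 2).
\frac{3|x + 2|}{2}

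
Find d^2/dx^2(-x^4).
- 12 x^{2}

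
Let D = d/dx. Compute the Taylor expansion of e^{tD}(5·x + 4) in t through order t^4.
5 t + 5 x + 4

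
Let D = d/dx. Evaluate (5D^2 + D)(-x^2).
- 2 x - 10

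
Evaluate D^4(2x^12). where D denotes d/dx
23760 x^{8}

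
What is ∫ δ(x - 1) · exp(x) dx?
e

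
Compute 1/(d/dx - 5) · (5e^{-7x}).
- \frac{5 e^{- 7 x}}{12}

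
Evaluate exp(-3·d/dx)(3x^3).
3 x^{3} - 27 x^{2} + 81 x - 81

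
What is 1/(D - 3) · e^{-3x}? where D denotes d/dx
- \frac{e^{- 3 x}}{6}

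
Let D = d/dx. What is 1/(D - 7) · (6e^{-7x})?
- \frac{3 e^{- 7 x}}{7}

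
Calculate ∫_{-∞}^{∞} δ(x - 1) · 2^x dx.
2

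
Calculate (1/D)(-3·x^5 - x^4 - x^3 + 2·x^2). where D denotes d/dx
- \frac{x^{6}}{2} - \frac{x^{5}}{5} - \frac{x^{4}}{4} + \frac{2 x^{3}}{3}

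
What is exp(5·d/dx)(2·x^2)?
2 x^{2} + 20 x + 50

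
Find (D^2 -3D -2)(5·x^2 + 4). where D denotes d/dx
- 10 x^{2} - 30 x + 2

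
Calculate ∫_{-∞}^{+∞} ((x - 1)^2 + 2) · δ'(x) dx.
2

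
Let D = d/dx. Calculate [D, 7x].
7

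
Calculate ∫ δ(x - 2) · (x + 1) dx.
3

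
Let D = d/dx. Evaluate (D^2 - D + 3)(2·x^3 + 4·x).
6 x^{3} - 6 x^{2} + 24 x - 4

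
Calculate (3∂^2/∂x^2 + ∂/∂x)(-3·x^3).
9 x \left(- x - 6\right)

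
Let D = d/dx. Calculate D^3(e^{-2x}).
- 8 e^{- 2 x}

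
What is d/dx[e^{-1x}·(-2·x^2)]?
2 x \left(x - 2\right) e^{- x}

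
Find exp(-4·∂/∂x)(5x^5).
5 x^{5} - 100 x^{4} + 800 x^{3} - 3200 x^{2} + 6400 x - 5120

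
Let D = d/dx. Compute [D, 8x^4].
32 x^{3}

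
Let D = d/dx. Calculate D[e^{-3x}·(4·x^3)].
12 x^{2} \left(1 - x\right) e^{- 3 x}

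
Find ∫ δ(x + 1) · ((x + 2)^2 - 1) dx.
0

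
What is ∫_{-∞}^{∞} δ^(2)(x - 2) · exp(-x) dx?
e^{-2}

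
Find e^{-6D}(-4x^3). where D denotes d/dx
- 4 x^{3} + 72 x^{2} - 432 x + 864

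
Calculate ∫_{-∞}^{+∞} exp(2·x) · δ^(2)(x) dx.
4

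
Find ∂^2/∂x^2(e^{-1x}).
e^{- x}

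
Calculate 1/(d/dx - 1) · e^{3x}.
\frac{e^{3 x}}{2}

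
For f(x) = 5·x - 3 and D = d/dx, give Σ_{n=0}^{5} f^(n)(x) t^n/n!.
5 t + 5 x - 3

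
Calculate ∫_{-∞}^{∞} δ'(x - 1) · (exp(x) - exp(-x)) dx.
- 2 \cosh{\left(1 \right)}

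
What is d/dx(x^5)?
5 x^{4}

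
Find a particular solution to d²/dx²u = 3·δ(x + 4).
\frac{3|x + 4|}{2}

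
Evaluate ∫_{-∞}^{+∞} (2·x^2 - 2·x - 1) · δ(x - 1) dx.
-1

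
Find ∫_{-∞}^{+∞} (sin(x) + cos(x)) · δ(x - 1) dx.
\cos{\left(1 \right)} + \sin{\left(1 \right)}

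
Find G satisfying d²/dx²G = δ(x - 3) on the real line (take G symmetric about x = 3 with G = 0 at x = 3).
\frac{|x - 3|}{2}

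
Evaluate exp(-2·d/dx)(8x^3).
8 x^{3} - 48 x^{2} + 96 x - 64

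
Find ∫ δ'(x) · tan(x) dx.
-1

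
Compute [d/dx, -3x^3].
- 9 x^{2}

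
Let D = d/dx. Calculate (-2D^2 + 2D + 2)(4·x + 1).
8 x + 10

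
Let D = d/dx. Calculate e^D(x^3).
x^{3} + 3 x^{2} + 3 x + 1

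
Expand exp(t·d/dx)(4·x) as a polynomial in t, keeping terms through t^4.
4 t + 4 x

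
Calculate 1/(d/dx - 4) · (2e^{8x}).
\frac{e^{8 x}}{2}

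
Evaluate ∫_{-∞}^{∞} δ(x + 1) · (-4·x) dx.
4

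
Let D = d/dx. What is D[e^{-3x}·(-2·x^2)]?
2 x \left(3 x - 2\right) e^{- 3 x}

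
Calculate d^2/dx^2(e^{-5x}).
25 e^{- 5 x}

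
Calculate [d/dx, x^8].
8 x^{7}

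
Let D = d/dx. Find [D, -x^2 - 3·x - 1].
- 2 x - 3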